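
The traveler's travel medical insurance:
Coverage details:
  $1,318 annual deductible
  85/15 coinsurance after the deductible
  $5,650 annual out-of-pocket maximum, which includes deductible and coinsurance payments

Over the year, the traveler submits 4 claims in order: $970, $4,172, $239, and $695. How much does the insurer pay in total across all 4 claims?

$4,044.30

Bill 1, $970: fully absorbed by the deductible. Traveler pays $970; OOP now $970. Plan pays $970 − $970 = $0.
Bill 2, $4,172: $348 finishes the deductible; $3,824 goes to coinsurance; coinsurance $3,824 × 15% = $573.60. Traveler pays $921.60; OOP now $1,891.60. Insurer: $4,172 − $921.60 = $3,250.40.
Bill 3, $239: deductible met; 15% of $239 = $35.85. Traveler owes $35.85 (running OOP $1,927.45). Plan pays $239 − $35.85 = $203.15.
Bill 4, $695: deductible already satisfied, so traveler's share is 15% × $695 = $104.25. Traveler owes $104.25 (running OOP $2,031.70). Insurer: $695 − $104.25 = $590.75.
Insurer total: $0 + $3,250.40 + $203.15 + $590.75 = $4,044.30.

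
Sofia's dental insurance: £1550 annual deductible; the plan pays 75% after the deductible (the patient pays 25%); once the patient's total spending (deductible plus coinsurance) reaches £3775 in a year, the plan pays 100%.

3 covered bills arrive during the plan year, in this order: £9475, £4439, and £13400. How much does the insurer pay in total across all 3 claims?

£23539

Bill 1, £9475: deductible takes £1550, £7925 remains; 25% of £7925 = £1981.25. Cost to patient: £3531.25. OOP to date £3531.25. Plan pays £9475 − £3531.25 = £5943.75.
Bill 2, £4439: deductible met; 25% of £4439 = £1109.75. OOP would hit £4641 > £3775, so the cap limits the patient to £3775 − £3531.25 = £243.75. Plan pays £4439 − £243.75 = £4195.25.
Bill 3, £13400: deductible already satisfied, so patient's share is 25% × £13400 = £3350. OOP would hit £7125 > £3775, so the cap limits the patient to £3775 − £3775 = £0. Insurer: £13400 − £0 = £13400.
Insurer total: £5943.75 + £4195.25 + £13400 = £23539.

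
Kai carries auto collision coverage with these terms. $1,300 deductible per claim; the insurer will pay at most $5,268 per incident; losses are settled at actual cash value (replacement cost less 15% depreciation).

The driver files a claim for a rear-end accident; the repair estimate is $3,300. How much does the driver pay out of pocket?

$1,795

Depreciate 15%: the covered value is $3,300 × 0.85 = $2,805.
After the deductible, $2,805 − $1,300 = $1,505 remains.
$1,505 is within the $5,268 limit, so the insurer pays $1,505.
Out of pocket: $3,300 − $1,505 = $1,795.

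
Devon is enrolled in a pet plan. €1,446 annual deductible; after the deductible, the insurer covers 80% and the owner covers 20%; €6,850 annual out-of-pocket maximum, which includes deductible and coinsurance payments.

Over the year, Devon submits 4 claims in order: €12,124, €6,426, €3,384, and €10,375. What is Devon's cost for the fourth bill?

€1,306.40

Claim 1 — €12,124: deductible takes €1,446, €10,678 remains; coinsurance €10,678 × 20% = €2,135.60. Cost to owner: €3,581.60. OOP to date €3,581.60.
Claim 2 — €6,426: deductible already satisfied, so owner's share is 20% × €6,426 = €1,285.20. Owner pays €1,285.20; OOP now €4,866.80.
Claim 3 — €3,384: deductible already satisfied, so owner's share is 20% × €3,384 = €676.80. Owner owes €676.80 (running OOP €5,543.60).
Claim 4 — €10,375: deductible met; 20% of €10,375 = €2,075. OOP would hit €7,618.60 > €6,850, so the cap limits the owner to €6,850 − €5,543.60 = €1,306.40.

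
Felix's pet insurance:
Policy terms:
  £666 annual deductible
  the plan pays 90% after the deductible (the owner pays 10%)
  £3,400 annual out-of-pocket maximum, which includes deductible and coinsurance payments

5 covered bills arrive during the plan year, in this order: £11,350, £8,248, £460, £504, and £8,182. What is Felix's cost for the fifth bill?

Claim 1 — £11,350: £666 finishes the deductible; £10,684 goes to coinsurance; coinsurance £10,684 × 10% = £1,068.40. Cost to owner: £1,734.40. OOP to date £1,734.40.
Claim 2 — £8,248: 10% coinsurance on £8,248 = £824.80. Owner pays £824.80; OOP now £2,559.20.
Claim 3 — £460: deductible already satisfied, so owner's share is 10% × £460 = £46. Owner pays £46; OOP now £2,605.20.
Claim 4 — £504: deductible met; 10% of £504 = £50.40. Cost to owner: £50.40. OOP to date £2,655.60.
Claim 5 — £8,182: deductible met; 10% of £8,182 = £818.20. Adding that to £2,655.60 gives £3,473.80, past the £3,400 cap; owner pays only £3,400 − £2,655.60 = £744.40.

£744.40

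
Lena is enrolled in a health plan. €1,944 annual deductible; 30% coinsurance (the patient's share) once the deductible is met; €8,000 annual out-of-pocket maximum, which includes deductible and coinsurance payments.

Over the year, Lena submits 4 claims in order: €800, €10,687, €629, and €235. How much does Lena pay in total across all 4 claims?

#1 (€800): fully absorbed by the deductible. Patient pays €800; OOP now €800.
#2 (€10,687): deductible takes €1,144, €9,543 remains; coinsurance €9,543 × 30% = €2,862.90. Cost to patient: €4,006.90. OOP to date €4,806.90.
#3 (€629): deductible already satisfied, so patient's share is 30% × €629 = €188.70. Cost to patient: €188.70. OOP to date €4,995.60.
#4 (€235): deductible met; 30% of €235 = €70.50. Patient pays €70.50; OOP now €5,066.10.
Summing the patient's payments: €800 + €4,006.90 + €188.70 + €70.50 = €5,066.10.

€5,066.10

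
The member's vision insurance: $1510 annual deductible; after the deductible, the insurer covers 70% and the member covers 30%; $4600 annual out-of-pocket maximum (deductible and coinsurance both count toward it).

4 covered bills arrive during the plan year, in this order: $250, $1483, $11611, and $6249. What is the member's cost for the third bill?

$3023.10

Claim 1 ($250): all of it applies to the deductible. Member owes $250 (running OOP $250).
Claim 2 ($1483): $1260 finishes the deductible; $223 goes to coinsurance; coinsurance $223 × 30% = $66.90. Cost to member: $1326.90. OOP to date $1576.90.
Claim 3 ($11611): 30% coinsurance on $11611 = $3483.30. That would push OOP to $5060.20, over the $4600 cap, so member pays $4600 − $1576.90 = $3023.10.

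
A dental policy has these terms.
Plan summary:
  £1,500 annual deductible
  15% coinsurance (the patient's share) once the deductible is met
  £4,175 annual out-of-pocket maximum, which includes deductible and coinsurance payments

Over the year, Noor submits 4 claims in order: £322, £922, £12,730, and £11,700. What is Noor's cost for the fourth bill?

Claim 1 (£322): all of it applies to the deductible. Patient pays £322; OOP now £322.
Claim 2 (£922): all of it applies to the deductible. Patient pays £922; OOP now £1,244.
Claim 3 (£12,730): £256 finishes the deductible; £12,474 goes to coinsurance; 15% of £12,474 = £1,871.10. Cost to patient: £2,127.10. OOP to date £3,371.10.
Claim 4 (£11,700): 15% coinsurance on £11,700 = £1,755. Adding that to £3,371.10 gives £5,126.10, past the £4,175 cap; patient pays only £4,175 − £3,371.10 = £803.90.

£803.90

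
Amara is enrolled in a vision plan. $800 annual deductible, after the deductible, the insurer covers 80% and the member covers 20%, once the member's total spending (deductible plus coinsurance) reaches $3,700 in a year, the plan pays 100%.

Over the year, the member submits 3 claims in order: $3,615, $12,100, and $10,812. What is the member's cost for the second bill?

Bill 1, $3,615: $800 finishes the deductible; $2,815 goes to coinsurance; 20% of $2,815 = $563. Cost to member: $1,363. OOP to date $1,363.
Bill 2, $12,100: deductible already satisfied, so member's share is 20% × $12,100 = $2,420. OOP would hit $3,783 > $3,700, so the cap limits the member to $3,700 − $1,363 = $2,337.

$2,337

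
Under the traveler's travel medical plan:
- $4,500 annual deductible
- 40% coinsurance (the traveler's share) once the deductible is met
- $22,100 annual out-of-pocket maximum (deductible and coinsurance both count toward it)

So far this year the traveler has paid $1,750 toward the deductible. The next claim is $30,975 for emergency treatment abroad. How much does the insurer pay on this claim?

$1,750 of the $4,500 deductible is already met, leaving $2,750.
That leaves $30,975 − $2,750 = $28,225 for coinsurance.
40% of $28,225 = $11,290 falls to the traveler.
So the traveler owes $2,750 + $11,290 = $14,040 before any cap.
Cumulative spending $1,750 + $14,040 = $15,790 stays under the $22,100 maximum.
Insurer pays the balance: $30,975 − $14,040 = $16,935.

$16,935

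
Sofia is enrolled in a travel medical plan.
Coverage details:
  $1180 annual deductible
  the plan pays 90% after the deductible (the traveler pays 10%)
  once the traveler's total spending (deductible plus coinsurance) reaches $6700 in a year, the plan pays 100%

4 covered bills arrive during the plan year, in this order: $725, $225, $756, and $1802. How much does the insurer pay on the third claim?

Bill 1, $725: all of it applies to the deductible. Cost to traveler: $725. OOP to date $725. Plan pays $725 − $725 = $0.
Bill 2, $225: fully absorbed by the deductible. Traveler owes $225 (running OOP $950). Plan pays $225 − $225 = $0.
Bill 3, $756: $230 to deductible, leaving $526; 10% of $526 = $52.60. Traveler owes $282.60 (running OOP $1232.60). Insurer: $756 − $282.60 = $473.40.

$473.40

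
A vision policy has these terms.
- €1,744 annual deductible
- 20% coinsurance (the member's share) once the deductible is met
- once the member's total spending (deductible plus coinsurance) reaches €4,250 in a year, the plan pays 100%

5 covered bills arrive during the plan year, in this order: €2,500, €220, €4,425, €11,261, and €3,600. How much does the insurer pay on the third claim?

€3,540

Claim 1 (€2,500): deductible takes €1,744, €756 remains; coinsurance €756 × 20% = €151.20. Cost to member: €1,895.20. OOP to date €1,895.20. Insurer: €2,500 − €1,895.20 = €604.80.
Claim 2 (€220): 20% coinsurance on €220 = €44. Member pays €44; OOP now €1,939.20. Insurer: €220 − €44 = €176.
Claim 3 (€4,425): deductible already satisfied, so member's share is 20% × €4,425 = €885. Member pays €885; OOP now €2,824.20. Plan pays €4,425 − €885 = €3,540.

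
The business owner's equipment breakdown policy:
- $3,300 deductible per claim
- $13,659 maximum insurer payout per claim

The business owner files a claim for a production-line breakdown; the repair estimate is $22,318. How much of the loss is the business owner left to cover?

After the deductible, $22,318 − $3,300 = $19,018 remains.
$19,018 exceeds the $13,659 limit, so the insurer pays the limit: $13,659.
The business owner bears the rest of the original loss: $22,318 − $13,659 = $8,659.

$8,659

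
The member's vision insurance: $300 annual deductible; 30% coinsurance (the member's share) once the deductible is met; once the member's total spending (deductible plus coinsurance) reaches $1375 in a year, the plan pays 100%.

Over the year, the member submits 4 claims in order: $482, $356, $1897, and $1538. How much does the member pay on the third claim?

$569.10

#1 ($482): $300 finishes the deductible; $182 goes to coinsurance; member's 30% is $54.60. Member owes $354.60 (running OOP $354.60).
#2 ($356): deductible already satisfied, so member's share is 30% × $356 = $106.80. Cost to member: $106.80. OOP to date $461.40.
#3 ($1897): deductible met; 30% of $1897 = $569.10. Member owes $569.10 (running OOP $1030.50).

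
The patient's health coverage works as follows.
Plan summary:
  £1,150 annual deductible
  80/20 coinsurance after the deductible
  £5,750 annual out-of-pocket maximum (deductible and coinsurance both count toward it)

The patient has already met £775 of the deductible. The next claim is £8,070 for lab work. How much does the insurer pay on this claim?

£775 of the £1,150 deductible is already met, leaving £375.
The remaining £7,695 (= £8,070 − £375) moves to coinsurance.
Coinsurance: £7,695 × 20% = £1,539.
So the patient owes £375 + £1,539 = £1,914 before any cap.
Year-to-date out-of-pocket becomes £775 + £1,914 = £2,689, still under the £5,750 maximum, so no cap applies.
The insurer covers the remainder: £8,070 − £1,914 = £6,156.

£6,156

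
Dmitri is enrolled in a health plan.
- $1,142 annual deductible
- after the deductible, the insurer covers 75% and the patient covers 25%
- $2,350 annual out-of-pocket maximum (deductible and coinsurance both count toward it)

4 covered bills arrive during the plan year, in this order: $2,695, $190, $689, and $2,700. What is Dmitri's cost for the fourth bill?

Bill 1, $2,695: $1,142 finishes the deductible; $1,553 goes to coinsurance; coinsurance $1,553 × 25% = $388.25. Patient owes $1,530.25 (running OOP $1,530.25).
Bill 2, $190: deductible met; 25% of $190 = $47.50. Patient owes $47.50 (running OOP $1,577.75).
Bill 3, $689: deductible met; 25% of $689 = $172.25. Cost to patient: $172.25. OOP to date $1,750.
Bill 4, $2,700: 25% coinsurance on $2,700 = $675. Adding that to $1,750 gives $2,425, past the $2,350 cap; patient pays only $2,350 − $1,750 = $600.

$600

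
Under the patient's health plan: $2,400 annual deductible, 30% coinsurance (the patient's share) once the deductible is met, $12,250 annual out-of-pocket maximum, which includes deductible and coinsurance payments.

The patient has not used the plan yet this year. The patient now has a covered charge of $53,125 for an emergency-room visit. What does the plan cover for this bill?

Nothing has been paid toward the $2,400 deductible, so the first $2,400 of this charge is applied there.
After the $2,400 deductible portion, $53,125 − $2,400 = $50,725 is subject to coinsurance.
Patient's 30% share of $50,725 is $15,217.50.
So the patient owes $2,400 + $15,217.50 = $17,617.50 before any cap.
That would bring total out-of-pocket to $17,617.50, past the $12,250 cap. The patient is capped at $12,250 − $0 = $12,250 on this claim.
Insurer pays the balance: $53,125 − $12,250 = $40,875.

$40,875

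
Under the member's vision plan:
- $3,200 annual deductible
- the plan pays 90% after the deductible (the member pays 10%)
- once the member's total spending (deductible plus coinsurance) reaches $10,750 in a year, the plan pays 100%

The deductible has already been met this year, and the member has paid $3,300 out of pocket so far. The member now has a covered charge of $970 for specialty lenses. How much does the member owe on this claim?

With the deductible met, the entire $970 is subject to coinsurance.
Coinsurance: $970 × 10% = $97.
Total out-of-pocket so far would be $3,300 + $97 = $3,397, below the $10,750 cap — no reduction.

$97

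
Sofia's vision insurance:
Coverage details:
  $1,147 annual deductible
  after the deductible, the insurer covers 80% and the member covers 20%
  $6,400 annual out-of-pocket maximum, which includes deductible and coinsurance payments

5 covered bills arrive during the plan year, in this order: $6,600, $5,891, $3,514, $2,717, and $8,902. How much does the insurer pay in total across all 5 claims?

Claim 1 ($6,600): $1,147 finishes the deductible; $5,453 goes to coinsurance; member's 20% is $1,090.60. Member owes $2,237.60 (running OOP $2,237.60). Insurer: $6,600 − $2,237.60 = $4,362.40.
Claim 2 ($5,891): deductible already satisfied, so member's share is 20% × $5,891 = $1,178.20. Member pays $1,178.20; OOP now $3,415.80. Insurer: $5,891 − $1,178.20 = $4,712.80.
Claim 3 ($3,514): 20% coinsurance on $3,514 = $702.80. Member owes $702.80 (running OOP $4,118.60). Insurer: $3,514 − $702.80 = $2,811.20.
Claim 4 ($2,717): deductible already satisfied, so member's share is 20% × $2,717 = $543.40. Cost to member: $543.40. OOP to date $4,662. Insurer: $2,717 − $543.40 = $2,173.60.
Claim 5 ($8,902): 20% coinsurance on $8,902 = $1,780.40. That would push OOP to $6,442.40, over the $6,400 cap, so member pays $6,400 − $4,662 = $1,738. Insurer: $8,902 − $1,738 = $7,164.
Insurer total: $4,362.40 + $4,712.80 + $2,811.20 + $2,173.60 + $7,164 = $21,224.

$21,224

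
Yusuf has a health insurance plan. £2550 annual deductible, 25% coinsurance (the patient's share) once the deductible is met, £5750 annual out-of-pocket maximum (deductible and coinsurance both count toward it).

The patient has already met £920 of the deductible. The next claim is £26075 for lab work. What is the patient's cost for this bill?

£4830

£920 of the £2550 deductible is already met, leaving £1630.
The remaining £24445 (= £26075 − £1630) moves to coinsurance.
Coinsurance: £24445 × 25% = £6111.25.
That puts the patient's cost at £1630 + £6111.25 = £7741.25 before any cap.
Adding £7741.25 to the £920 already spent would give £8661.25, which exceeds the £5750 cap; the patient pays just £5750 − £920 = £4830.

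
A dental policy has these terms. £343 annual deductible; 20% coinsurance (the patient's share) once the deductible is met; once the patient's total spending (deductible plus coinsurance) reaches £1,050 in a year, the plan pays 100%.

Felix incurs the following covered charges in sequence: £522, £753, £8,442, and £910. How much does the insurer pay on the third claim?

#1 (£522): £343 to deductible, leaving £179; 20% of £179 = £35.80. Patient owes £378.80 (running OOP £378.80). Insurer: £522 − £378.80 = £143.20.
#2 (£753): deductible met; 20% of £753 = £150.60. Cost to patient: £150.60. OOP to date £529.40. Plan pays £753 − £150.60 = £602.40.
#3 (£8,442): 20% coinsurance on £8,442 = £1,688.40. Adding that to £529.40 gives £2,217.80, past the £1,050 cap; patient pays only £1,050 − £529.40 = £520.60. Plan pays £8,442 − £520.60 = £7,921.40.

£7,921.40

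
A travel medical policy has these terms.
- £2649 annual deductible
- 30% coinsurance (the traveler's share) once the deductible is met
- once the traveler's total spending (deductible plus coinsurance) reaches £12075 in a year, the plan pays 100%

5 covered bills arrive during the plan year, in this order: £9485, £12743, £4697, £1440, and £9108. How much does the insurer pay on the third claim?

£3287.90

#1 (£9485): deductible takes £2649, £6836 remains; 30% of £6836 = £2050.80. Cost to traveler: £4699.80. OOP to date £4699.80. Plan pays £9485 − £4699.80 = £4785.20.
#2 (£12743): deductible met; 30% of £12743 = £3822.90. Traveler owes £3822.90 (running OOP £8522.70). Plan pays £12743 − £3822.90 = £8920.10.
#3 (£4697): deductible already satisfied, so traveler's share is 30% × £4697 = £1409.10. Cost to traveler: £1409.10. OOP to date £9931.80. Plan pays £4697 − £1409.10 = £3287.90.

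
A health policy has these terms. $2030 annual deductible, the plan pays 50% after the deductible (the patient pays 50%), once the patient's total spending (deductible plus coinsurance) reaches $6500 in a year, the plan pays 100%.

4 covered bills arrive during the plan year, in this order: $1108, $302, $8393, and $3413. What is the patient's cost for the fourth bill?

$583.50

Claim 1 ($1108): fully absorbed by the deductible. Patient pays $1108; OOP now $1108.
Claim 2 ($302): all of it applies to the deductible. Patient pays $302; OOP now $1410.
Claim 3 ($8393): deductible takes $620, $7773 remains; patient's 50% is $3886.50. Patient owes $4506.50 (running OOP $5916.50).
Claim 4 ($3413): deductible already satisfied, so patient's share is 50% × $3413 = $1706.50. Adding that to $5916.50 gives $7623, past the $6500 cap; patient pays only $6500 − $5916.50 = $583.50.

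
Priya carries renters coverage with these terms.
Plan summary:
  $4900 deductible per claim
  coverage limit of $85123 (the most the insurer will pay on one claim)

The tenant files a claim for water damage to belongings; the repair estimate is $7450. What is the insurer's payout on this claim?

Subtract the deductible: $7450 − $4900 = $2550.
$2550 is within the $85123 limit, so the insurer pays $2550.

$2550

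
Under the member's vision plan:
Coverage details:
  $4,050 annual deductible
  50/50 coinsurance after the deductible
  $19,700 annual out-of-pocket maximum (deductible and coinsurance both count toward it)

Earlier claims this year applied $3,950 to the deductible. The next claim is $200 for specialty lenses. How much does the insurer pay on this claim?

Deductible still to meet: $4,050 − $3,950 = $100.
That leaves $200 − $100 = $100 for coinsurance.
Member's 50% share of $100 is $50.
Member responsibility before any cap: $100 + $50 = $150.
Year-to-date out-of-pocket becomes $3,950 + $150 = $4,100, still under the $19,700 maximum, so no cap applies.
Insurer pays the balance: $200 − $150 = $50.

$50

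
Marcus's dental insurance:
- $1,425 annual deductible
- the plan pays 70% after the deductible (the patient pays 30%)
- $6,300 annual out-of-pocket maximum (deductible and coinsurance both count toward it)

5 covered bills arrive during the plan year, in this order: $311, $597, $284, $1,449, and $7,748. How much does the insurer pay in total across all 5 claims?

Bill 1, $311: entire amount goes to the deductible. Patient pays $311; OOP now $311. Plan pays $311 − $311 = $0.
Bill 2, $597: entire amount goes to the deductible. Patient owes $597 (running OOP $908). Insurer: $597 − $597 = $0.
Bill 3, $284: all of it applies to the deductible. Patient owes $284 (running OOP $1,192). Plan pays $284 − $284 = $0.
Bill 4, $1,449: deductible takes $233, $1,216 remains; 30% of $1,216 = $364.80. Cost to patient: $597.80. OOP to date $1,789.80. Insurer: $1,449 − $597.80 = $851.20.
Bill 5, $7,748: 30% coinsurance on $7,748 = $2,324.40. Patient pays $2,324.40; OOP now $4,114.20. Insurer: $7,748 − $2,324.40 = $5,423.60.
Insurer total = bills − patient's total = $10,389 − $4,114.20 = $6,274.80.

$6,274.80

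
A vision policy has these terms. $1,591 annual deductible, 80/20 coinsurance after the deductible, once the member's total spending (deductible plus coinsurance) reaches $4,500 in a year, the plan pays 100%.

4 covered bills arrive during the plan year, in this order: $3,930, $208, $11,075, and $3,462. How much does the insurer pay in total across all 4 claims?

$14,175

Claim 1 — $3,930: $1,591 to deductible, leaving $2,339; member's 20% is $467.80. Member pays $2,058.80; OOP now $2,058.80. Insurer: $3,930 − $2,058.80 = $1,871.20.
Claim 2 — $208: deductible already satisfied, so member's share is 20% × $208 = $41.60. Member pays $41.60; OOP now $2,100.40. Plan pays $208 − $41.60 = $166.40.
Claim 3 — $11,075: deductible already satisfied, so member's share is 20% × $11,075 = $2,215. Cost to member: $2,215. OOP to date $4,315.40. Plan pays $11,075 − $2,215 = $8,860.
Claim 4 — $3,462: deductible met; 20% of $3,462 = $692.40. OOP would hit $5,007.80 > $4,500, so the cap limits the member to $4,500 − $4,315.40 = $184.60. Plan pays $3,462 − $184.60 = $3,277.40.
Insurer total = bills − member's total = $18,675 − $4,500 = $14,175.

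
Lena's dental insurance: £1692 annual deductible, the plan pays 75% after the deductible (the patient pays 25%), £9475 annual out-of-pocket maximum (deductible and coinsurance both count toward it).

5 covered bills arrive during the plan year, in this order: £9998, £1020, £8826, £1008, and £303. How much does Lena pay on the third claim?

£2206.50

Bill 1, £9998: £1692 to deductible, leaving £8306; patient's 25% is £2076.50. Patient owes £3768.50 (running OOP £3768.50).
Bill 2, £1020: 25% coinsurance on £1020 = £255. Patient owes £255 (running OOP £4023.50).
Bill 3, £8826: deductible met; 25% of £8826 = £2206.50. Patient pays £2206.50; OOP now £6230.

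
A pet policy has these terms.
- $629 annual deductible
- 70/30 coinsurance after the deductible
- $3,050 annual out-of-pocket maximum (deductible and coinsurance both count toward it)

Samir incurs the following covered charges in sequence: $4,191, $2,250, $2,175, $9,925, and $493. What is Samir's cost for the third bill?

$652.50

#1 ($4,191): $629 to deductible, leaving $3,562; 30% of $3,562 = $1,068.60. Owner owes $1,697.60 (running OOP $1,697.60).
#2 ($2,250): 30% coinsurance on $2,250 = $675. Owner owes $675 (running OOP $2,372.60).
#3 ($2,175): 30% coinsurance on $2,175 = $652.50. Cost to owner: $652.50. OOP to date $3,025.10.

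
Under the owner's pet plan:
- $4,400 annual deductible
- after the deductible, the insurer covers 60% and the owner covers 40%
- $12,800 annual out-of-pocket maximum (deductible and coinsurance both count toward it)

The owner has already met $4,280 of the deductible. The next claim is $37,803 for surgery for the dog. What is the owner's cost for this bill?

$8,520

Remaining deductible: $4,400 − $4,280 = $120.
The remaining $37,683 (= $37,803 − $120) moves to coinsurance.
40% of $37,683 = $15,073.20 falls to the owner.
That puts the owner's cost at $120 + $15,073.20 = $15,193.20 before any cap.
That would bring total out-of-pocket to $19,473.20, past the $12,800 cap. The owner is capped at $12,800 − $4,280 = $8,520 on this claim.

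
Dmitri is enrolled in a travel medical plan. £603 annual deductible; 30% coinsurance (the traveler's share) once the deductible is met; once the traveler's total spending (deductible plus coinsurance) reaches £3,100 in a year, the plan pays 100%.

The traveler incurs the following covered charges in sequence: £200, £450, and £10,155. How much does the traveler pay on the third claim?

Claim 1 — £200: all of it applies to the deductible. Cost to traveler: £200. OOP to date £200.
Claim 2 — £450: deductible takes £403, £47 remains; traveler's 30% is £14.10. Traveler pays £417.10; OOP now £617.10.
Claim 3 — £10,155: 30% coinsurance on £10,155 = £3,046.50. OOP would hit £3,663.60 > £3,100, so the cap limits the traveler to £3,100 − £617.10 = £2,482.90.

£2,482.90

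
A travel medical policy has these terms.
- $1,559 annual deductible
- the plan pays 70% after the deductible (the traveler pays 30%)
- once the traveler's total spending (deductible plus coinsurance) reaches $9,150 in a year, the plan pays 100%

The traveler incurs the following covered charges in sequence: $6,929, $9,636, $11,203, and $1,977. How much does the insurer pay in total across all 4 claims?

#1 ($6,929): $1,559 finishes the deductible; $5,370 goes to coinsurance; 30% of $5,370 = $1,611. Traveler owes $3,170 (running OOP $3,170). Insurer: $6,929 − $3,170 = $3,759.
#2 ($9,636): deductible met; 30% of $9,636 = $2,890.80. Traveler owes $2,890.80 (running OOP $6,060.80). Plan pays $9,636 − $2,890.80 = $6,745.20.
#3 ($11,203): deductible already satisfied, so traveler's share is 30% × $11,203 = $3,360.90. Adding that to $6,060.80 gives $9,421.70, past the $9,150 cap; traveler pays only $9,150 − $6,060.80 = $3,089.20. Plan pays $11,203 − $3,089.20 = $8,113.80.
#4 ($1,977): 30% coinsurance on $1,977 = $593.10. Adding that to $9,150 gives $9,743.10, past the $9,150 cap; traveler pays only $9,150 − $9,150 = $0. Plan pays $1,977 − $0 = $1,977.
Insurer total: $3,759 + $6,745.20 + $8,113.80 + $1,977 = $20,595.

$20,595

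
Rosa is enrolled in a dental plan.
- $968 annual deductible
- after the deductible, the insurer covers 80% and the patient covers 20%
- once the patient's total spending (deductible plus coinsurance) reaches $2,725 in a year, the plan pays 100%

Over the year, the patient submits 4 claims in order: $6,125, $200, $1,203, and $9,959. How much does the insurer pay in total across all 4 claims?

#1 ($6,125): $968 finishes the deductible; $5,157 goes to coinsurance; 20% of $5,157 = $1,031.40. Cost to patient: $1,999.40. OOP to date $1,999.40. Insurer: $6,125 − $1,999.40 = $4,125.60.
#2 ($200): deductible already satisfied, so patient's share is 20% × $200 = $40. Cost to patient: $40. OOP to date $2,039.40. Plan pays $200 − $40 = $160.
#3 ($1,203): deductible already satisfied, so patient's share is 20% × $1,203 = $240.60. Cost to patient: $240.60. OOP to date $2,280. Insurer: $1,203 − $240.60 = $962.40.
#4 ($9,959): deductible met; 20% of $9,959 = $1,991.80. That would push OOP to $4,271.80, over the $2,725 cap, so patient pays $2,725 − $2,280 = $445. Plan pays $9,959 − $445 = $9,514.
Insurer total: $4,125.60 + $160 + $962.40 + $9,514 = $14,762.

$14,762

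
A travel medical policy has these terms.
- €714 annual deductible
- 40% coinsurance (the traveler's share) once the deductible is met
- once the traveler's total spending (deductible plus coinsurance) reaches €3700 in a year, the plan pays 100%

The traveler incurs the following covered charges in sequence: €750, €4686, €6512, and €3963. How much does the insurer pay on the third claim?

€5414.80

Bill 1, €750: €714 to deductible, leaving €36; traveler's 40% is €14.40. Cost to traveler: €728.40. OOP to date €728.40. Insurer: €750 − €728.40 = €21.60.
Bill 2, €4686: deductible already satisfied, so traveler's share is 40% × €4686 = €1874.40. Cost to traveler: €1874.40. OOP to date €2602.80. Plan pays €4686 − €1874.40 = €2811.60.
Bill 3, €6512: deductible met; 40% of €6512 = €2604.80. That would push OOP to €5207.60, over the €3700 cap, so traveler pays €3700 − €2602.80 = €1097.20. Insurer: €6512 − €1097.20 = €5414.80.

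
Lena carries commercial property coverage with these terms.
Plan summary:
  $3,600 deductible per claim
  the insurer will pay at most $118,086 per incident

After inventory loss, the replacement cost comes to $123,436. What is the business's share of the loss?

Subtract the deductible: $123,436 − $3,600 = $119,836.
Since $119,836 > $118,086, the payout is capped at $118,086.
Business's share is the uncovered remainder: $123,436 − $118,086 = $5,350.

$5,350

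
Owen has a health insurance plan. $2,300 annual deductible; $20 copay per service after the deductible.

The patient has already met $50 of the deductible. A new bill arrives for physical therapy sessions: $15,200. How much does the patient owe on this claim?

$2,270

$50 of the $2,300 deductible is already met, leaving $2,250.
After the $2,250 deductible portion, $15,200 − $2,250 = $12,950 is subject to the copay.
Copay on this service: $20.
That puts the patient's cost at $2,250 + $20 = $2,270.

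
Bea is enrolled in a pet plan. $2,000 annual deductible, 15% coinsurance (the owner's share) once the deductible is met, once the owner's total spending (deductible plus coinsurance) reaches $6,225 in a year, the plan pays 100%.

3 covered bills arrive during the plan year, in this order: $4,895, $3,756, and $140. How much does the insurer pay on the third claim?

Claim 1 ($4,895): $2,000 finishes the deductible; $2,895 goes to coinsurance; owner's 15% is $434.25. Cost to owner: $2,434.25. OOP to date $2,434.25. Insurer: $4,895 − $2,434.25 = $2,460.75.
Claim 2 ($3,756): deductible already satisfied, so owner's share is 15% × $3,756 = $563.40. Owner pays $563.40; OOP now $2,997.65. Insurer: $3,756 − $563.40 = $3,192.60.
Claim 3 ($140): 15% coinsurance on $140 = $21. Owner owes $21 (running OOP $3,018.65). Plan pays $140 − $21 = $119.

$119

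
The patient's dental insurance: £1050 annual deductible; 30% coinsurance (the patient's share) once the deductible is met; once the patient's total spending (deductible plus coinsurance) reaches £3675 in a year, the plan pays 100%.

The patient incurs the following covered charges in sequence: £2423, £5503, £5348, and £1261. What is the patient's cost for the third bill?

£562.20

#1 (£2423): deductible takes £1050, £1373 remains; patient's 30% is £411.90. Patient owes £1461.90 (running OOP £1461.90).
#2 (£5503): deductible already satisfied, so patient's share is 30% × £5503 = £1650.90. Patient owes £1650.90 (running OOP £3112.80).
#3 (£5348): deductible already satisfied, so patient's share is 30% × £5348 = £1604.40. Adding that to £3112.80 gives £4717.20, past the £3675 cap; patient pays only £3675 − £3112.80 = £562.20.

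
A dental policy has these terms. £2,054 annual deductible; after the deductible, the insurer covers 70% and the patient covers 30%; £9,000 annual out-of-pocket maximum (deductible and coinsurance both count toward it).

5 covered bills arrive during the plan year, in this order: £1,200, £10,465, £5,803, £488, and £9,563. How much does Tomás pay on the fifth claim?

£2,175.40

Bill 1, £1,200: all of it applies to the deductible. Patient owes £1,200 (running OOP £1,200).
Bill 2, £10,465: £854 finishes the deductible; £9,611 goes to coinsurance; 30% of £9,611 = £2,883.30. Patient pays £3,737.30; OOP now £4,937.30.
Bill 3, £5,803: deductible already satisfied, so patient's share is 30% × £5,803 = £1,740.90. Cost to patient: £1,740.90. OOP to date £6,678.20.
Bill 4, £488: deductible met; 30% of £488 = £146.40. Cost to patient: £146.40. OOP to date £6,824.60.
Bill 5, £9,563: deductible already satisfied, so patient's share is 30% × £9,563 = £2,868.90. That would push OOP to £9,693.50, over the £9,000 cap, so patient pays £9,000 − £6,824.60 = £2,175.40.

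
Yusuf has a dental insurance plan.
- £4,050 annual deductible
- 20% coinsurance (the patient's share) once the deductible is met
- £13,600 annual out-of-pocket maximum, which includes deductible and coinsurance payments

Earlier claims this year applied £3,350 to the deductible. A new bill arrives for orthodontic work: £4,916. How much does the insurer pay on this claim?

Remaining deductible: £4,050 − £3,350 = £700.
That leaves £4,916 − £700 = £4,216 for coinsurance.
20% of £4,216 = £843.20 falls to the patient.
That puts the patient's cost at £700 + £843.20 = £1,543.20 before any cap.
Year-to-date out-of-pocket becomes £3,350 + £1,543.20 = £4,893.20, still under the £13,600 maximum, so no cap applies.
The plan picks up £4,916 − £1,543.20 = £3,372.80.

£3,372.80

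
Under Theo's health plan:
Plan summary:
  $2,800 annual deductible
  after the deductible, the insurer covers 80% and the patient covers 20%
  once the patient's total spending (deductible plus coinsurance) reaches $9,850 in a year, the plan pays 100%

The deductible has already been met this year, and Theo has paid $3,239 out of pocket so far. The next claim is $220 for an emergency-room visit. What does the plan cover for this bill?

$176

The deductible is already satisfied, so the full bill goes to coinsurance.
20% of $220 = $44 falls to the patient.
Year-to-date out-of-pocket becomes $3,239 + $44 = $3,283, still under the $9,850 maximum, so no cap applies.
The insurer covers the remainder: $220 − $44 = $176.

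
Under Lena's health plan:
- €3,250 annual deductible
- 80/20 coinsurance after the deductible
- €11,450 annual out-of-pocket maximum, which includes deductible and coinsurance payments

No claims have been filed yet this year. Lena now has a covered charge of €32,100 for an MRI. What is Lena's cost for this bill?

Deductible not yet touched, so the first €3,250 of the bill goes to the deductible.
After the €3,250 deductible portion, €32,100 − €3,250 = €28,850 is subject to coinsurance.
20% of €28,850 = €5,770 falls to the patient.
Patient responsibility before any cap: €3,250 + €5,770 = €9,020.
Year-to-date out-of-pocket becomes €0 + €9,020 = €9,020, still under the €11,450 maximum, so no cap applies.

€9,020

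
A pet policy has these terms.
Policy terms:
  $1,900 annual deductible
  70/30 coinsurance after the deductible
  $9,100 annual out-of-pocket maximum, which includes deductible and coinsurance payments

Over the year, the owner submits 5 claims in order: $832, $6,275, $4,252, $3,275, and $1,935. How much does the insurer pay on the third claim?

Claim 1 — $832: fully absorbed by the deductible. Owner owes $832 (running OOP $832). Insurer: $832 − $832 = $0.
Claim 2 — $6,275: $1,068 finishes the deductible; $5,207 goes to coinsurance; owner's 30% is $1,562.10. Owner pays $2,630.10; OOP now $3,462.10. Plan pays $6,275 − $2,630.10 = $3,644.90.
Claim 3 — $4,252: deductible already satisfied, so owner's share is 30% × $4,252 = $1,275.60. Owner pays $1,275.60; OOP now $4,737.70. Insurer: $4,252 − $1,275.60 = $2,976.40.

$2,976.40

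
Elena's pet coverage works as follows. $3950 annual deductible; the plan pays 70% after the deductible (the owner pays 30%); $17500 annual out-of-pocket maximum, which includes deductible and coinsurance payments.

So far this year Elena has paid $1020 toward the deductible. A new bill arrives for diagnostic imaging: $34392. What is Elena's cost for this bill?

$1020 of the $3950 deductible is already met, leaving $2930.
The remaining $31462 (= $34392 − $2930) moves to coinsurance.
Coinsurance: $31462 × 30% = $9438.60.
Owner responsibility before any cap: $2930 + $9438.60 = $12368.60.
Year-to-date out-of-pocket becomes $1020 + $12368.60 = $13388.60, still under the $17500 maximum, so no cap applies.

$12368.60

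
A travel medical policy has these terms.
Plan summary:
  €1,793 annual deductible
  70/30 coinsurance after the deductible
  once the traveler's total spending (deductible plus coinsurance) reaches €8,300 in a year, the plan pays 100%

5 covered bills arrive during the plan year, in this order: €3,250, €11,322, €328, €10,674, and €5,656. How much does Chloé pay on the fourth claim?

€2,574.90

#1 (€3,250): €1,793 to deductible, leaving €1,457; coinsurance €1,457 × 30% = €437.10. Traveler pays €2,230.10; OOP now €2,230.10.
#2 (€11,322): 30% coinsurance on €11,322 = €3,396.60. Traveler owes €3,396.60 (running OOP €5,626.70).
#3 (€328): deductible met; 30% of €328 = €98.40. Traveler owes €98.40 (running OOP €5,725.10).
#4 (€10,674): deductible already satisfied, so traveler's share is 30% × €10,674 = €3,202.20. Adding that to €5,725.10 gives €8,927.30, past the €8,300 cap; traveler pays only €8,300 − €5,725.10 = €2,574.90.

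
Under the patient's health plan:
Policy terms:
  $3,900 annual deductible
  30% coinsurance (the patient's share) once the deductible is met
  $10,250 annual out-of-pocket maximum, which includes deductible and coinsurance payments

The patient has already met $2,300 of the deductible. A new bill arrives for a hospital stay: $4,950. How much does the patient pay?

Remaining deductible: $3,900 − $2,300 = $1,600.
That leaves $4,950 − $1,600 = $3,350 for coinsurance.
Coinsurance: $3,350 × 30% = $1,005.
That puts the patient's cost at $1,600 + $1,005 = $2,605 before any cap.
Year-to-date out-of-pocket becomes $2,300 + $2,605 = $4,905, still under the $10,250 maximum, so no cap applies.

$2,605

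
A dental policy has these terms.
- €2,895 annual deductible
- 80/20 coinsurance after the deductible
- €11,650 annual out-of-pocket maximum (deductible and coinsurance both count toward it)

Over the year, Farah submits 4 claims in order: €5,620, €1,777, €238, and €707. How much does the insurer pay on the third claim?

€190.40

Claim 1 (€5,620): €2,895 to deductible, leaving €2,725; 20% of €2,725 = €545. Patient owes €3,440 (running OOP €3,440). Insurer: €5,620 − €3,440 = €2,180.
Claim 2 (€1,777): deductible met; 20% of €1,777 = €355.40. Cost to patient: €355.40. OOP to date €3,795.40. Plan pays €1,777 − €355.40 = €1,421.60.
Claim 3 (€238): deductible met; 20% of €238 = €47.60. Cost to patient: €47.60. OOP to date €3,843. Plan pays €238 − €47.60 = €190.40.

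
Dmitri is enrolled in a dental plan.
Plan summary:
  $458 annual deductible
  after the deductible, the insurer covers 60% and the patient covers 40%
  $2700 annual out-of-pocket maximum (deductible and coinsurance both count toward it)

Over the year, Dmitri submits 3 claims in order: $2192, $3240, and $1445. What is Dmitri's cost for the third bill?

$252.40

Bill 1, $2192: deductible takes $458, $1734 remains; patient's 40% is $693.60. Patient owes $1151.60 (running OOP $1151.60).
Bill 2, $3240: 40% coinsurance on $3240 = $1296. Patient owes $1296 (running OOP $2447.60).
Bill 3, $1445: deductible already satisfied, so patient's share is 40% × $1445 = $578. OOP would hit $3025.60 > $2700, so the cap limits the patient to $2700 − $2447.60 = $252.40.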